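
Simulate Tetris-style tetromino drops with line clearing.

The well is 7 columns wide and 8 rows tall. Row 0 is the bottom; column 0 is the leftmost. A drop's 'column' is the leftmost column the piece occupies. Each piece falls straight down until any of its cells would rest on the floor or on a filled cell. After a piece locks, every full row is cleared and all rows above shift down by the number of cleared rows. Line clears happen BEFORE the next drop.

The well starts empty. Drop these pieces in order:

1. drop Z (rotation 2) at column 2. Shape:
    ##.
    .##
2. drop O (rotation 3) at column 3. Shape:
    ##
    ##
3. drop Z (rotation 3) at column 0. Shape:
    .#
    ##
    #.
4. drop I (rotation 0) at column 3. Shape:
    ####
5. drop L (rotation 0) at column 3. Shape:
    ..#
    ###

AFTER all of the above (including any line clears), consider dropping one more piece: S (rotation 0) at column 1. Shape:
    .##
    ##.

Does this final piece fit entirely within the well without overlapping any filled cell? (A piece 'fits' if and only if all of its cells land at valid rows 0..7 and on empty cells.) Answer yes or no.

Drop 1: Z rot2 at col 2 lands with bottom-row=0; cleared 0 line(s) (total 0); column heights now [0 0 2 2 1 0 0], max=2
Drop 2: O rot3 at col 3 lands with bottom-row=2; cleared 0 line(s) (total 0); column heights now [0 0 2 4 4 0 0], max=4
Drop 3: Z rot3 at col 0 lands with bottom-row=0; cleared 0 line(s) (total 0); column heights now [2 3 2 4 4 0 0], max=4
Drop 4: I rot0 at col 3 lands with bottom-row=4; cleared 0 line(s) (total 0); column heights now [2 3 2 5 5 5 5], max=5
Drop 5: L rot0 at col 3 lands with bottom-row=5; cleared 0 line(s) (total 0); column heights now [2 3 2 6 6 7 5], max=7
Test piece S rot0 at col 1 (width 3): heights before test = [2 3 2 6 6 7 5]; fits = True

Answer: yes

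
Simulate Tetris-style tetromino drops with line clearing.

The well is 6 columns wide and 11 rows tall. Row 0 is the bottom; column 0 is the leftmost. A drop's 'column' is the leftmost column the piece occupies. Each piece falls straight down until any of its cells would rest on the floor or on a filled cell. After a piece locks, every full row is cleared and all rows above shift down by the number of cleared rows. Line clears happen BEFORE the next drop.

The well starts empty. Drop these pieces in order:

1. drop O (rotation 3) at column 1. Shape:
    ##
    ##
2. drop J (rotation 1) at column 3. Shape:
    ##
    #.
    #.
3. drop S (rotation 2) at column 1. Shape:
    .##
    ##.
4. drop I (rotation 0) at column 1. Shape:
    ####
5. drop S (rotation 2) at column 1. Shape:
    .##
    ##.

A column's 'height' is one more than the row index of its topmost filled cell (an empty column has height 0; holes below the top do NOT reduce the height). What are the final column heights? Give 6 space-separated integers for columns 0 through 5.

Answer: 0 6 7 7 5 0

Derivation:
Drop 1: O rot3 at col 1 lands with bottom-row=0; cleared 0 line(s) (total 0); column heights now [0 2 2 0 0 0], max=2
Drop 2: J rot1 at col 3 lands with bottom-row=0; cleared 0 line(s) (total 0); column heights now [0 2 2 3 3 0], max=3
Drop 3: S rot2 at col 1 lands with bottom-row=2; cleared 0 line(s) (total 0); column heights now [0 3 4 4 3 0], max=4
Drop 4: I rot0 at col 1 lands with bottom-row=4; cleared 0 line(s) (total 0); column heights now [0 5 5 5 5 0], max=5
Drop 5: S rot2 at col 1 lands with bottom-row=5; cleared 0 line(s) (total 0); column heights now [0 6 7 7 5 0], max=7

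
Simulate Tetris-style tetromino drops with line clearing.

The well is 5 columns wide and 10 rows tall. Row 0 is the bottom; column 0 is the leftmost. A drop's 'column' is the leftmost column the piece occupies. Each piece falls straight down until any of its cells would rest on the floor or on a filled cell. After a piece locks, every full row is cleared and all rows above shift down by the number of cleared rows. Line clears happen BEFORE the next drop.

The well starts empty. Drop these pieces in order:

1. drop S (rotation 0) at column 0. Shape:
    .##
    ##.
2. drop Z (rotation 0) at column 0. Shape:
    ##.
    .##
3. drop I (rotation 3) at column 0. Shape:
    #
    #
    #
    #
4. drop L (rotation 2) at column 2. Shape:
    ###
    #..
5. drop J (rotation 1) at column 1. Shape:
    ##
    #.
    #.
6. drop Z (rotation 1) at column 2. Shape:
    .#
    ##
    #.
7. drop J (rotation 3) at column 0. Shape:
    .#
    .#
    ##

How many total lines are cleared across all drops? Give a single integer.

Drop 1: S rot0 at col 0 lands with bottom-row=0; cleared 0 line(s) (total 0); column heights now [1 2 2 0 0], max=2
Drop 2: Z rot0 at col 0 lands with bottom-row=2; cleared 0 line(s) (total 0); column heights now [4 4 3 0 0], max=4
Drop 3: I rot3 at col 0 lands with bottom-row=4; cleared 0 line(s) (total 0); column heights now [8 4 3 0 0], max=8
Drop 4: L rot2 at col 2 lands with bottom-row=3; cleared 0 line(s) (total 0); column heights now [8 4 5 5 5], max=8
Drop 5: J rot1 at col 1 lands with bottom-row=4; cleared 1 line(s) (total 1); column heights now [7 6 6 0 0], max=7
Drop 6: Z rot1 at col 2 lands with bottom-row=6; cleared 0 line(s) (total 1); column heights now [7 6 8 9 0], max=9
Drop 7: J rot3 at col 0 lands with bottom-row=7; cleared 0 line(s) (total 1); column heights now [8 10 8 9 0], max=10

Answer: 1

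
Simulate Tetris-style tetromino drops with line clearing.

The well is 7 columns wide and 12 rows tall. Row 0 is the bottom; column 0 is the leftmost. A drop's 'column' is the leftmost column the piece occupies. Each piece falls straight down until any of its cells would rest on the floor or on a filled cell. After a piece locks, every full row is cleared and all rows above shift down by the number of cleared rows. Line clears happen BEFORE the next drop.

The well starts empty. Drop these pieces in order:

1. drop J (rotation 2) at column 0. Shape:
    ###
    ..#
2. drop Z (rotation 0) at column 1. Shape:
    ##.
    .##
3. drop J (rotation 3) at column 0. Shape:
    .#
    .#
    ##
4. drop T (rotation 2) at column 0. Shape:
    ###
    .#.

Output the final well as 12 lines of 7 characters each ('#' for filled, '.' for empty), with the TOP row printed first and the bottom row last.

Answer: .......
.......
.......
###....
.#.....
.#.....
.#.....
##.....
.##....
..##...
###....
..#....

Derivation:
Drop 1: J rot2 at col 0 lands with bottom-row=0; cleared 0 line(s) (total 0); column heights now [2 2 2 0 0 0 0], max=2
Drop 2: Z rot0 at col 1 lands with bottom-row=2; cleared 0 line(s) (total 0); column heights now [2 4 4 3 0 0 0], max=4
Drop 3: J rot3 at col 0 lands with bottom-row=4; cleared 0 line(s) (total 0); column heights now [5 7 4 3 0 0 0], max=7
Drop 4: T rot2 at col 0 lands with bottom-row=7; cleared 0 line(s) (total 0); column heights now [9 9 9 3 0 0 0], max=9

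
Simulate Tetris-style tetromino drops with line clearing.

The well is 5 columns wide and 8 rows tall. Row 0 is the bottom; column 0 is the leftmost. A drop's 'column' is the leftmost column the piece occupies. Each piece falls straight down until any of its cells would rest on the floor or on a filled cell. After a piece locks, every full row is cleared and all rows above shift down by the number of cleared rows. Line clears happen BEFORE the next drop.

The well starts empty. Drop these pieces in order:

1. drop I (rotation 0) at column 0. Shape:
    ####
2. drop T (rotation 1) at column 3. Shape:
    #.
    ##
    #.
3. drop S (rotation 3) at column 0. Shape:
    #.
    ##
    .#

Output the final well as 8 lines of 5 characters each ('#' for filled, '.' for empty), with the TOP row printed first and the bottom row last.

Answer: .....
.....
.....
.....
#..#.
##.##
.#.#.
####.

Derivation:
Drop 1: I rot0 at col 0 lands with bottom-row=0; cleared 0 line(s) (total 0); column heights now [1 1 1 1 0], max=1
Drop 2: T rot1 at col 3 lands with bottom-row=1; cleared 0 line(s) (total 0); column heights now [1 1 1 4 3], max=4
Drop 3: S rot3 at col 0 lands with bottom-row=1; cleared 0 line(s) (total 0); column heights now [4 3 1 4 3], max=4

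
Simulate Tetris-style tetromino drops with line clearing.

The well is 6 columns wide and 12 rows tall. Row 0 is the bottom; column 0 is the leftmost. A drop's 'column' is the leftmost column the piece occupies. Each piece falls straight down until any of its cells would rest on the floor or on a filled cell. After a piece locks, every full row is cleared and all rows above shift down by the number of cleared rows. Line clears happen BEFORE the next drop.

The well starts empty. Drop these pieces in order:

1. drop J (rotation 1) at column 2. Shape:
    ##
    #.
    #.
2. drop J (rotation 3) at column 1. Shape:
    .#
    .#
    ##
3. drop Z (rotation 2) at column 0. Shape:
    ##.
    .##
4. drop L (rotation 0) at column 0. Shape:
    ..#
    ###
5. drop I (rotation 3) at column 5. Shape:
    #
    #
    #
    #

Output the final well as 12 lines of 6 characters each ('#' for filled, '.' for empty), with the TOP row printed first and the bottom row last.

Drop 1: J rot1 at col 2 lands with bottom-row=0; cleared 0 line(s) (total 0); column heights now [0 0 3 3 0 0], max=3
Drop 2: J rot3 at col 1 lands with bottom-row=3; cleared 0 line(s) (total 0); column heights now [0 4 6 3 0 0], max=6
Drop 3: Z rot2 at col 0 lands with bottom-row=6; cleared 0 line(s) (total 0); column heights now [8 8 7 3 0 0], max=8
Drop 4: L rot0 at col 0 lands with bottom-row=8; cleared 0 line(s) (total 0); column heights now [9 9 10 3 0 0], max=10
Drop 5: I rot3 at col 5 lands with bottom-row=0; cleared 0 line(s) (total 0); column heights now [9 9 10 3 0 4], max=10

Answer: ......
......
..#...
###...
##....
.##...
..#...
..#...
.##..#
..##.#
..#..#
..#..#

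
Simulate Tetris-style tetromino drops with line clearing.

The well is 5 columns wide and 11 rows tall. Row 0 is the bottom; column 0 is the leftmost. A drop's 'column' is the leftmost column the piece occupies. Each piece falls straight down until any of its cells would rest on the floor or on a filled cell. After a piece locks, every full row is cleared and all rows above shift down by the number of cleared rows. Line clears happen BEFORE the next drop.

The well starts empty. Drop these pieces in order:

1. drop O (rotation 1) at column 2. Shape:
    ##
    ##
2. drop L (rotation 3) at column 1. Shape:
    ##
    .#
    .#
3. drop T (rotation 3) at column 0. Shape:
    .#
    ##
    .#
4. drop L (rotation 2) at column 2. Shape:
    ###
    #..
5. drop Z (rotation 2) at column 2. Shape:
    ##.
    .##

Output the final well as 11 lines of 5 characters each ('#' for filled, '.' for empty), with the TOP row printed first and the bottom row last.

Drop 1: O rot1 at col 2 lands with bottom-row=0; cleared 0 line(s) (total 0); column heights now [0 0 2 2 0], max=2
Drop 2: L rot3 at col 1 lands with bottom-row=2; cleared 0 line(s) (total 0); column heights now [0 5 5 2 0], max=5
Drop 3: T rot3 at col 0 lands with bottom-row=5; cleared 0 line(s) (total 0); column heights now [7 8 5 2 0], max=8
Drop 4: L rot2 at col 2 lands with bottom-row=5; cleared 1 line(s) (total 1); column heights now [0 7 6 2 0], max=7
Drop 5: Z rot2 at col 2 lands with bottom-row=5; cleared 0 line(s) (total 1); column heights now [0 7 7 7 6], max=7

Answer: .....
.....
.....
.....
.###.
.####
.##..
..#..
..#..
..##.
..##.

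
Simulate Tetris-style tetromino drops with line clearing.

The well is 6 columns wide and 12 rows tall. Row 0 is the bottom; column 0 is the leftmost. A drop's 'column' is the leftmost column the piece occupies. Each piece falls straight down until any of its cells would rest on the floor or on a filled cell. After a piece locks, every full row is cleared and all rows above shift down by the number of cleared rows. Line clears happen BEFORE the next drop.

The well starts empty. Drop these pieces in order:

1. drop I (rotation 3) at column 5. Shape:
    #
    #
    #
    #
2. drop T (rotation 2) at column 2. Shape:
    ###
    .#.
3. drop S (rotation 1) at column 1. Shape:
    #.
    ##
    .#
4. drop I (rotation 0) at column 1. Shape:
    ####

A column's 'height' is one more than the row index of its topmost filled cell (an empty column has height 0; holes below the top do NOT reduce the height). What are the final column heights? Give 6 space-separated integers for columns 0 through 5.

Answer: 0 6 6 6 6 4

Derivation:
Drop 1: I rot3 at col 5 lands with bottom-row=0; cleared 0 line(s) (total 0); column heights now [0 0 0 0 0 4], max=4
Drop 2: T rot2 at col 2 lands with bottom-row=0; cleared 0 line(s) (total 0); column heights now [0 0 2 2 2 4], max=4
Drop 3: S rot1 at col 1 lands with bottom-row=2; cleared 0 line(s) (total 0); column heights now [0 5 4 2 2 4], max=5
Drop 4: I rot0 at col 1 lands with bottom-row=5; cleared 0 line(s) (total 0); column heights now [0 6 6 6 6 4], max=6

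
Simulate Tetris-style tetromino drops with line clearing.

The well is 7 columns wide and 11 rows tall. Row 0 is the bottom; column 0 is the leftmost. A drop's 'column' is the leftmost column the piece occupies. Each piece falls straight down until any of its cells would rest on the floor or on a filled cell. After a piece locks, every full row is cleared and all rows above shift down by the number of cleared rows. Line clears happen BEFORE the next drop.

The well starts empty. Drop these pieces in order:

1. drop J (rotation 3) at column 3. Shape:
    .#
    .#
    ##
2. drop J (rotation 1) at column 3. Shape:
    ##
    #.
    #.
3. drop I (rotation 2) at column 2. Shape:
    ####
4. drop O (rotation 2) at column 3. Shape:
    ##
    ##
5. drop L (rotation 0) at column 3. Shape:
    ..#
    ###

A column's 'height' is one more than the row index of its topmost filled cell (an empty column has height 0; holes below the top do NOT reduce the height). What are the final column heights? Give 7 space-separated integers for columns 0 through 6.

Answer: 0 0 5 8 8 9 0

Derivation:
Drop 1: J rot3 at col 3 lands with bottom-row=0; cleared 0 line(s) (total 0); column heights now [0 0 0 1 3 0 0], max=3
Drop 2: J rot1 at col 3 lands with bottom-row=1; cleared 0 line(s) (total 0); column heights now [0 0 0 4 4 0 0], max=4
Drop 3: I rot2 at col 2 lands with bottom-row=4; cleared 0 line(s) (total 0); column heights now [0 0 5 5 5 5 0], max=5
Drop 4: O rot2 at col 3 lands with bottom-row=5; cleared 0 line(s) (total 0); column heights now [0 0 5 7 7 5 0], max=7
Drop 5: L rot0 at col 3 lands with bottom-row=7; cleared 0 line(s) (total 0); column heights now [0 0 5 8 8 9 0], max=9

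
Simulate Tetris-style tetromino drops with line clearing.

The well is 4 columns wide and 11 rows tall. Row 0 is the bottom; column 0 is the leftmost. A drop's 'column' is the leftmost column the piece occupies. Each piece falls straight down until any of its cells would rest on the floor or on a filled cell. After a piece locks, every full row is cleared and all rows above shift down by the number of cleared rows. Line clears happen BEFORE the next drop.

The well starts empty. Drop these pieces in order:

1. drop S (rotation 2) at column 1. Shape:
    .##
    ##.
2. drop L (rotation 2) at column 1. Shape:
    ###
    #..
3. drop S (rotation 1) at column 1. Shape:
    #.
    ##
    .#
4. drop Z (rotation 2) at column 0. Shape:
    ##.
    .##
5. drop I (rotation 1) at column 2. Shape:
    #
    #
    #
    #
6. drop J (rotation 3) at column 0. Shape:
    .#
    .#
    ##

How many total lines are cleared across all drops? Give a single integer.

Drop 1: S rot2 at col 1 lands with bottom-row=0; cleared 0 line(s) (total 0); column heights now [0 1 2 2], max=2
Drop 2: L rot2 at col 1 lands with bottom-row=1; cleared 0 line(s) (total 0); column heights now [0 3 3 3], max=3
Drop 3: S rot1 at col 1 lands with bottom-row=3; cleared 0 line(s) (total 0); column heights now [0 6 5 3], max=6
Drop 4: Z rot2 at col 0 lands with bottom-row=6; cleared 0 line(s) (total 0); column heights now [8 8 7 3], max=8
Drop 5: I rot1 at col 2 lands with bottom-row=7; cleared 0 line(s) (total 0); column heights now [8 8 11 3], max=11
Drop 6: J rot3 at col 0 lands with bottom-row=8; cleared 0 line(s) (total 0); column heights now [9 11 11 3], max=11

Answer: 0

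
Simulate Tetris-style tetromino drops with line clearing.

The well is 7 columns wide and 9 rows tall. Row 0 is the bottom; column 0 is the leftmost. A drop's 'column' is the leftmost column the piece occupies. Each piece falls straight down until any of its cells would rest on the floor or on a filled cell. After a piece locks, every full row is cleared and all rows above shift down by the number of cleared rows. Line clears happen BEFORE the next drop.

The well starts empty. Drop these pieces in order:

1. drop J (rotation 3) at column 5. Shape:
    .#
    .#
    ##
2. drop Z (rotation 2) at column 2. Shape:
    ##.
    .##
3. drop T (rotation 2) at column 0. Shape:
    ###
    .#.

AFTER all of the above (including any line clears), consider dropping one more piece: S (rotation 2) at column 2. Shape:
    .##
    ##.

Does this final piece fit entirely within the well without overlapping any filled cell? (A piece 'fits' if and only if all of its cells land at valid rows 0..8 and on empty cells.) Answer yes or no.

Drop 1: J rot3 at col 5 lands with bottom-row=0; cleared 0 line(s) (total 0); column heights now [0 0 0 0 0 1 3], max=3
Drop 2: Z rot2 at col 2 lands with bottom-row=0; cleared 0 line(s) (total 0); column heights now [0 0 2 2 1 1 3], max=3
Drop 3: T rot2 at col 0 lands with bottom-row=1; cleared 0 line(s) (total 0); column heights now [3 3 3 2 1 1 3], max=3
Test piece S rot2 at col 2 (width 3): heights before test = [3 3 3 2 1 1 3]; fits = True

Answer: yes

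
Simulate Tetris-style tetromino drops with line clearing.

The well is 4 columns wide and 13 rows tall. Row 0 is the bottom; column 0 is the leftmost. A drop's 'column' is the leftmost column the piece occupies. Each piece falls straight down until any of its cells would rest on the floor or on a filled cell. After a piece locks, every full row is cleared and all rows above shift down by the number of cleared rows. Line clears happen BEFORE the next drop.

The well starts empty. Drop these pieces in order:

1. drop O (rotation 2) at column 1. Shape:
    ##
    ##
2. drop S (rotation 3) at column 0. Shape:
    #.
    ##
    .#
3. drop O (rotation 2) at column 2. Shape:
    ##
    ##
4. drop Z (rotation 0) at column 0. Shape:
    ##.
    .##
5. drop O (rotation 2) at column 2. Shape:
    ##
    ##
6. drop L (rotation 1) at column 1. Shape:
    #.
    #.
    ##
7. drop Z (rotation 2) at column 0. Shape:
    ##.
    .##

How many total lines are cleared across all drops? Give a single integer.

Drop 1: O rot2 at col 1 lands with bottom-row=0; cleared 0 line(s) (total 0); column heights now [0 2 2 0], max=2
Drop 2: S rot3 at col 0 lands with bottom-row=2; cleared 0 line(s) (total 0); column heights now [5 4 2 0], max=5
Drop 3: O rot2 at col 2 lands with bottom-row=2; cleared 1 line(s) (total 1); column heights now [4 3 3 3], max=4
Drop 4: Z rot0 at col 0 lands with bottom-row=3; cleared 0 line(s) (total 1); column heights now [5 5 4 3], max=5
Drop 5: O rot2 at col 2 lands with bottom-row=4; cleared 1 line(s) (total 2); column heights now [4 4 5 5], max=5
Drop 6: L rot1 at col 1 lands with bottom-row=5; cleared 0 line(s) (total 2); column heights now [4 8 6 5], max=8
Drop 7: Z rot2 at col 0 lands with bottom-row=8; cleared 0 line(s) (total 2); column heights now [10 10 9 5], max=10

Answer: 2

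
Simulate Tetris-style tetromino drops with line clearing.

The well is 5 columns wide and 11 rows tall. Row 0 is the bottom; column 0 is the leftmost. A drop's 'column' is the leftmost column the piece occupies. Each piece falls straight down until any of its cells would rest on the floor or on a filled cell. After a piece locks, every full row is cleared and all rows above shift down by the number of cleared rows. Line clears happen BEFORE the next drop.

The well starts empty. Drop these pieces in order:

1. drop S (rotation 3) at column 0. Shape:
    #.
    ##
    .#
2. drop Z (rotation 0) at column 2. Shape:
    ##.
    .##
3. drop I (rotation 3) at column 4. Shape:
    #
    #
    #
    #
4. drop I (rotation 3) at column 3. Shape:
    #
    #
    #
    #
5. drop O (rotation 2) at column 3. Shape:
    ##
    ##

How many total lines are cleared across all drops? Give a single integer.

Answer: 1

Derivation:
Drop 1: S rot3 at col 0 lands with bottom-row=0; cleared 0 line(s) (total 0); column heights now [3 2 0 0 0], max=3
Drop 2: Z rot0 at col 2 lands with bottom-row=0; cleared 0 line(s) (total 0); column heights now [3 2 2 2 1], max=3
Drop 3: I rot3 at col 4 lands with bottom-row=1; cleared 1 line(s) (total 1); column heights now [2 1 0 1 4], max=4
Drop 4: I rot3 at col 3 lands with bottom-row=1; cleared 0 line(s) (total 1); column heights now [2 1 0 5 4], max=5
Drop 5: O rot2 at col 3 lands with bottom-row=5; cleared 0 line(s) (total 1); column heights now [2 1 0 7 7], max=7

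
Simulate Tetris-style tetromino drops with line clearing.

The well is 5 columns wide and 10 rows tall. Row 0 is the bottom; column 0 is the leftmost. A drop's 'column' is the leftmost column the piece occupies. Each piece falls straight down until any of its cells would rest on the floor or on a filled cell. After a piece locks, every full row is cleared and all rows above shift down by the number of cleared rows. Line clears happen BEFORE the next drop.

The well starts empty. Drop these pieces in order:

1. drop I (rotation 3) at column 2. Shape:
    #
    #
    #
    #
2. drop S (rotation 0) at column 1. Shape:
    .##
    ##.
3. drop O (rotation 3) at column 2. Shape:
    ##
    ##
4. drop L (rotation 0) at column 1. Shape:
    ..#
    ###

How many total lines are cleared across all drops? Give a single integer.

Drop 1: I rot3 at col 2 lands with bottom-row=0; cleared 0 line(s) (total 0); column heights now [0 0 4 0 0], max=4
Drop 2: S rot0 at col 1 lands with bottom-row=4; cleared 0 line(s) (total 0); column heights now [0 5 6 6 0], max=6
Drop 3: O rot3 at col 2 lands with bottom-row=6; cleared 0 line(s) (total 0); column heights now [0 5 8 8 0], max=8
Drop 4: L rot0 at col 1 lands with bottom-row=8; cleared 0 line(s) (total 0); column heights now [0 9 9 10 0], max=10

Answer: 0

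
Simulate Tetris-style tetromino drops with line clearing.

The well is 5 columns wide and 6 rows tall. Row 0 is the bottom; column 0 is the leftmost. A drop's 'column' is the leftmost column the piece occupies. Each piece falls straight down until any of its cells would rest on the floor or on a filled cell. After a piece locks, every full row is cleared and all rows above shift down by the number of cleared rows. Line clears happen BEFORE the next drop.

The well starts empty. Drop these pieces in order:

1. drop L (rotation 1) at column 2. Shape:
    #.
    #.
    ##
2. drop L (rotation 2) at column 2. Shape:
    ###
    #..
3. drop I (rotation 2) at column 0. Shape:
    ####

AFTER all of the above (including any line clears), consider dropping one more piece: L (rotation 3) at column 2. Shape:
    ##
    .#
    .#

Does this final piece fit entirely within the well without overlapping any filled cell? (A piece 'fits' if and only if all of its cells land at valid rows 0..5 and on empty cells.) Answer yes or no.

Answer: no

Derivation:
Drop 1: L rot1 at col 2 lands with bottom-row=0; cleared 0 line(s) (total 0); column heights now [0 0 3 1 0], max=3
Drop 2: L rot2 at col 2 lands with bottom-row=3; cleared 0 line(s) (total 0); column heights now [0 0 5 5 5], max=5
Drop 3: I rot2 at col 0 lands with bottom-row=5; cleared 0 line(s) (total 0); column heights now [6 6 6 6 5], max=6
Test piece L rot3 at col 2 (width 2): heights before test = [6 6 6 6 5]; fits = False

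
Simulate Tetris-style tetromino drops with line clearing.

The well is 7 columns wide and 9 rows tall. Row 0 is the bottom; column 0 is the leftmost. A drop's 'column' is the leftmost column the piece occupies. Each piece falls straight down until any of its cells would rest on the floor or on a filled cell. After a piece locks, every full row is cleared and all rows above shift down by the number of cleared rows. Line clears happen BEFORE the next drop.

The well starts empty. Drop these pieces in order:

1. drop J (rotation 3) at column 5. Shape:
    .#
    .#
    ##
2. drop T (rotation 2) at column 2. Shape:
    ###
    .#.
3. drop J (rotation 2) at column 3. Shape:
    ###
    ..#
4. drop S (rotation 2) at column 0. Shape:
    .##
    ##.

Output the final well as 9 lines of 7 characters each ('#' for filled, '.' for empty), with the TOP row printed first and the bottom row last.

Answer: .......
.......
.......
.......
.......
.......
.......
.######
...#.##

Derivation:
Drop 1: J rot3 at col 5 lands with bottom-row=0; cleared 0 line(s) (total 0); column heights now [0 0 0 0 0 1 3], max=3
Drop 2: T rot2 at col 2 lands with bottom-row=0; cleared 0 line(s) (total 0); column heights now [0 0 2 2 2 1 3], max=3
Drop 3: J rot2 at col 3 lands with bottom-row=1; cleared 0 line(s) (total 0); column heights now [0 0 2 3 3 3 3], max=3
Drop 4: S rot2 at col 0 lands with bottom-row=1; cleared 1 line(s) (total 1); column heights now [0 2 2 2 2 2 2], max=2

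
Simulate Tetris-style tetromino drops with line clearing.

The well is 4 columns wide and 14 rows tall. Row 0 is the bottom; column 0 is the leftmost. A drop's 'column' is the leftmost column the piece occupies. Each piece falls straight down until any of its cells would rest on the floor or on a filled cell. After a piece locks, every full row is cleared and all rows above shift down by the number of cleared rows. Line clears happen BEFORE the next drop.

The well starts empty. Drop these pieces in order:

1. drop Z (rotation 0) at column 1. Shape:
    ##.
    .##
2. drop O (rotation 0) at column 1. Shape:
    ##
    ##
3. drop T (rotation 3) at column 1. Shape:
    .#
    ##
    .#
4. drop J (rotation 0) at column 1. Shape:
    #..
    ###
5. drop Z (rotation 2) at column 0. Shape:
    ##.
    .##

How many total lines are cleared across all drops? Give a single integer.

Drop 1: Z rot0 at col 1 lands with bottom-row=0; cleared 0 line(s) (total 0); column heights now [0 2 2 1], max=2
Drop 2: O rot0 at col 1 lands with bottom-row=2; cleared 0 line(s) (total 0); column heights now [0 4 4 1], max=4
Drop 3: T rot3 at col 1 lands with bottom-row=4; cleared 0 line(s) (total 0); column heights now [0 6 7 1], max=7
Drop 4: J rot0 at col 1 lands with bottom-row=7; cleared 0 line(s) (total 0); column heights now [0 9 8 8], max=9
Drop 5: Z rot2 at col 0 lands with bottom-row=9; cleared 0 line(s) (total 0); column heights now [11 11 10 8], max=11

Answer: 0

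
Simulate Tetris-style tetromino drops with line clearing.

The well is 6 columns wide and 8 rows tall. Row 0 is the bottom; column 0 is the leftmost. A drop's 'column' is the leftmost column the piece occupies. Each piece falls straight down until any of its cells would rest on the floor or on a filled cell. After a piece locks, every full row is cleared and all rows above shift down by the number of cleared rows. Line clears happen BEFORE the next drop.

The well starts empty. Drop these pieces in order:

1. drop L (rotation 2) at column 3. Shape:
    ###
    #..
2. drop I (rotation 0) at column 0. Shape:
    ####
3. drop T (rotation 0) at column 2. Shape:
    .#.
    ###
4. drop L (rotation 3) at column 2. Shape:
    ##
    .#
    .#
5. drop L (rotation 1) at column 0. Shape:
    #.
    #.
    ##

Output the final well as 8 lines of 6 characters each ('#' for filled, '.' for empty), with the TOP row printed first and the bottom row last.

Drop 1: L rot2 at col 3 lands with bottom-row=0; cleared 0 line(s) (total 0); column heights now [0 0 0 2 2 2], max=2
Drop 2: I rot0 at col 0 lands with bottom-row=2; cleared 0 line(s) (total 0); column heights now [3 3 3 3 2 2], max=3
Drop 3: T rot0 at col 2 lands with bottom-row=3; cleared 0 line(s) (total 0); column heights now [3 3 4 5 4 2], max=5
Drop 4: L rot3 at col 2 lands with bottom-row=5; cleared 0 line(s) (total 0); column heights now [3 3 8 8 4 2], max=8
Drop 5: L rot1 at col 0 lands with bottom-row=3; cleared 0 line(s) (total 0); column heights now [6 4 8 8 4 2], max=8

Answer: ..##..
...#..
#..#..
#..#..
#####.
####..
...###
...#..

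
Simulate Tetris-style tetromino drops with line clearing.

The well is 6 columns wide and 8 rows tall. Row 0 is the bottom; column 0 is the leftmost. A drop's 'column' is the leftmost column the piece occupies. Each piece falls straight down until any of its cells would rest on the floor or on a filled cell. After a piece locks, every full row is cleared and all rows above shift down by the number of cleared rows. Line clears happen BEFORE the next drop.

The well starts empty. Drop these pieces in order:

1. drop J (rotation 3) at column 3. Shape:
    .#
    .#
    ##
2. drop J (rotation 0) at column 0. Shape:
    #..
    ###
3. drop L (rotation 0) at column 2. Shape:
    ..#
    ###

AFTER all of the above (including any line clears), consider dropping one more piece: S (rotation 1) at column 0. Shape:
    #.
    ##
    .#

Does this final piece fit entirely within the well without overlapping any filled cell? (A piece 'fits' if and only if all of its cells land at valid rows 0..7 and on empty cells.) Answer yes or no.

Drop 1: J rot3 at col 3 lands with bottom-row=0; cleared 0 line(s) (total 0); column heights now [0 0 0 1 3 0], max=3
Drop 2: J rot0 at col 0 lands with bottom-row=0; cleared 0 line(s) (total 0); column heights now [2 1 1 1 3 0], max=3
Drop 3: L rot0 at col 2 lands with bottom-row=3; cleared 0 line(s) (total 0); column heights now [2 1 4 4 5 0], max=5
Test piece S rot1 at col 0 (width 2): heights before test = [2 1 4 4 5 0]; fits = True

Answer: yes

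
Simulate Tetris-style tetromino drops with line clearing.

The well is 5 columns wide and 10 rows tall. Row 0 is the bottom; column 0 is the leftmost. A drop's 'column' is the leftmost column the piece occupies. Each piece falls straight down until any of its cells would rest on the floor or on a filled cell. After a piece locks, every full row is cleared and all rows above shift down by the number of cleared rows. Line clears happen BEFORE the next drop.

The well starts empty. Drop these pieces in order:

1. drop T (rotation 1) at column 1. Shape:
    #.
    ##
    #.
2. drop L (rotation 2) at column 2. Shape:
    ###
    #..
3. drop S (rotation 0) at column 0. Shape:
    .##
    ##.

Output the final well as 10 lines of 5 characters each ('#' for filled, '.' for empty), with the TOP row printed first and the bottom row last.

Answer: .....
.....
.....
.....
.....
.....
.##..
.##..
.##..
.#...

Derivation:
Drop 1: T rot1 at col 1 lands with bottom-row=0; cleared 0 line(s) (total 0); column heights now [0 3 2 0 0], max=3
Drop 2: L rot2 at col 2 lands with bottom-row=2; cleared 0 line(s) (total 0); column heights now [0 3 4 4 4], max=4
Drop 3: S rot0 at col 0 lands with bottom-row=3; cleared 1 line(s) (total 1); column heights now [0 4 4 0 0], max=4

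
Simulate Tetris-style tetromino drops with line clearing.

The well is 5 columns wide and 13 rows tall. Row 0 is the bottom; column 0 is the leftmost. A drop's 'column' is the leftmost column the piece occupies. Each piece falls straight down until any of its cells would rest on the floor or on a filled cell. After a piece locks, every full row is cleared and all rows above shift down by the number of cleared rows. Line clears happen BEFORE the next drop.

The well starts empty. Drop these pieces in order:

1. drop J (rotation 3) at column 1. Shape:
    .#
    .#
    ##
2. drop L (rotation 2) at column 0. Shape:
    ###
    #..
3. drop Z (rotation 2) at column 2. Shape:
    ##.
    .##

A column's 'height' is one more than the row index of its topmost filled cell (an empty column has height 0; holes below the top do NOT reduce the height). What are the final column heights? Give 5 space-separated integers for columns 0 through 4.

Answer: 3 1 4 4 0

Derivation:
Drop 1: J rot3 at col 1 lands with bottom-row=0; cleared 0 line(s) (total 0); column heights now [0 1 3 0 0], max=3
Drop 2: L rot2 at col 0 lands with bottom-row=2; cleared 0 line(s) (total 0); column heights now [4 4 4 0 0], max=4
Drop 3: Z rot2 at col 2 lands with bottom-row=3; cleared 1 line(s) (total 1); column heights now [3 1 4 4 0], max=4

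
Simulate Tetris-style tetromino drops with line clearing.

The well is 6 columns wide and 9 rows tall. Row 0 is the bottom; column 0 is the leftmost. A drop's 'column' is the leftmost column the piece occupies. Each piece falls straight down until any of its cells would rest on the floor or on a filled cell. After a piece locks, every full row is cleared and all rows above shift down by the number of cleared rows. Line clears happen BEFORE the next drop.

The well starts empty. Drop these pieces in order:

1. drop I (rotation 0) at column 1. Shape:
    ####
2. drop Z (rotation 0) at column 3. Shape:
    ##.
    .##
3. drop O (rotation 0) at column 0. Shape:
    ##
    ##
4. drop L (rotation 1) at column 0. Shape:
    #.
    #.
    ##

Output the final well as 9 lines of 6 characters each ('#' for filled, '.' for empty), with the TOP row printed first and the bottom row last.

Answer: ......
......
......
#.....
#.....
##....
##.##.
##..##
.####.

Derivation:
Drop 1: I rot0 at col 1 lands with bottom-row=0; cleared 0 line(s) (total 0); column heights now [0 1 1 1 1 0], max=1
Drop 2: Z rot0 at col 3 lands with bottom-row=1; cleared 0 line(s) (total 0); column heights now [0 1 1 3 3 2], max=3
Drop 3: O rot0 at col 0 lands with bottom-row=1; cleared 0 line(s) (total 0); column heights now [3 3 1 3 3 2], max=3
Drop 4: L rot1 at col 0 lands with bottom-row=3; cleared 0 line(s) (total 0); column heights now [6 4 1 3 3 2], max=6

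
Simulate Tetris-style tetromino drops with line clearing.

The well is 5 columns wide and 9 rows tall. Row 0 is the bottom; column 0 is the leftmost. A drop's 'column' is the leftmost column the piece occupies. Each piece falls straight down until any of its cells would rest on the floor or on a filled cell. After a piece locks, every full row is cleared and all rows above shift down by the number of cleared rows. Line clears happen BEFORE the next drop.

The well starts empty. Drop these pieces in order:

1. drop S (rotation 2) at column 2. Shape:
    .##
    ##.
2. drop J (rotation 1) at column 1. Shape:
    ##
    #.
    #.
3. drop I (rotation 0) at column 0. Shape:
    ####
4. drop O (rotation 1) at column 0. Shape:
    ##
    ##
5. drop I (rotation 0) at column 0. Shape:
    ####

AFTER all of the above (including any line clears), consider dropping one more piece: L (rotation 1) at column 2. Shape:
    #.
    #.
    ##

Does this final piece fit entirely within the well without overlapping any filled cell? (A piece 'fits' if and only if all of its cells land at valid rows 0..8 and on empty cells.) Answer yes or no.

Answer: no

Derivation:
Drop 1: S rot2 at col 2 lands with bottom-row=0; cleared 0 line(s) (total 0); column heights now [0 0 1 2 2], max=2
Drop 2: J rot1 at col 1 lands with bottom-row=0; cleared 0 line(s) (total 0); column heights now [0 3 3 2 2], max=3
Drop 3: I rot0 at col 0 lands with bottom-row=3; cleared 0 line(s) (total 0); column heights now [4 4 4 4 2], max=4
Drop 4: O rot1 at col 0 lands with bottom-row=4; cleared 0 line(s) (total 0); column heights now [6 6 4 4 2], max=6
Drop 5: I rot0 at col 0 lands with bottom-row=6; cleared 0 line(s) (total 0); column heights now [7 7 7 7 2], max=7
Test piece L rot1 at col 2 (width 2): heights before test = [7 7 7 7 2]; fits = False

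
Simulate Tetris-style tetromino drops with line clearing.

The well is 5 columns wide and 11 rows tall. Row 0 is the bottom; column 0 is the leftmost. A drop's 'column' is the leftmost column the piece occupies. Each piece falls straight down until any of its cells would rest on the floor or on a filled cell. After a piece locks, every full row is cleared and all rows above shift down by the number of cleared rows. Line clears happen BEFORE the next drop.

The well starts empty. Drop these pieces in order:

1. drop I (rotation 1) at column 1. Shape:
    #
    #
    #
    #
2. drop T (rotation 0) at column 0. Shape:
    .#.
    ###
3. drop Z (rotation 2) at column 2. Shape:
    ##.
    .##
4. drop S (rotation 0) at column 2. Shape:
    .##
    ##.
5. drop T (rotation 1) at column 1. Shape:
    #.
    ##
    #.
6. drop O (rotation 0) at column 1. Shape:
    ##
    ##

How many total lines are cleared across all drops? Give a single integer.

Answer: 1

Derivation:
Drop 1: I rot1 at col 1 lands with bottom-row=0; cleared 0 line(s) (total 0); column heights now [0 4 0 0 0], max=4
Drop 2: T rot0 at col 0 lands with bottom-row=4; cleared 0 line(s) (total 0); column heights now [5 6 5 0 0], max=6
Drop 3: Z rot2 at col 2 lands with bottom-row=4; cleared 1 line(s) (total 1); column heights now [0 5 5 5 0], max=5
Drop 4: S rot0 at col 2 lands with bottom-row=5; cleared 0 line(s) (total 1); column heights now [0 5 6 7 7], max=7
Drop 5: T rot1 at col 1 lands with bottom-row=5; cleared 0 line(s) (total 1); column heights now [0 8 7 7 7], max=8
Drop 6: O rot0 at col 1 lands with bottom-row=8; cleared 0 line(s) (total 1); column heights now [0 10 10 7 7], max=10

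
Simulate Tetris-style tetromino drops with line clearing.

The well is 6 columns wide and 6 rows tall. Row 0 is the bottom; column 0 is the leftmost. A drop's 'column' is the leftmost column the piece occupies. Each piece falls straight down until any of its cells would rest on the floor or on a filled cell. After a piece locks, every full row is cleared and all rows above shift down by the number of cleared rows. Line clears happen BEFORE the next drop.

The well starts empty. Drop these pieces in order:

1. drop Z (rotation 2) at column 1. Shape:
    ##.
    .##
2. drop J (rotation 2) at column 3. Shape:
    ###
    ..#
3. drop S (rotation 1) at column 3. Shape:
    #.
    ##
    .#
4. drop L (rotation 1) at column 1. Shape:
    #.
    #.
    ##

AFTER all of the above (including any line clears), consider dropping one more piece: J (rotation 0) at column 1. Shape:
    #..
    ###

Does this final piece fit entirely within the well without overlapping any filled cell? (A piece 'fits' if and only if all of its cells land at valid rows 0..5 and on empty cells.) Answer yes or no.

Drop 1: Z rot2 at col 1 lands with bottom-row=0; cleared 0 line(s) (total 0); column heights now [0 2 2 1 0 0], max=2
Drop 2: J rot2 at col 3 lands with bottom-row=0; cleared 0 line(s) (total 0); column heights now [0 2 2 2 2 2], max=2
Drop 3: S rot1 at col 3 lands with bottom-row=2; cleared 0 line(s) (total 0); column heights now [0 2 2 5 4 2], max=5
Drop 4: L rot1 at col 1 lands with bottom-row=2; cleared 0 line(s) (total 0); column heights now [0 5 3 5 4 2], max=5
Test piece J rot0 at col 1 (width 3): heights before test = [0 5 3 5 4 2]; fits = False

Answer: no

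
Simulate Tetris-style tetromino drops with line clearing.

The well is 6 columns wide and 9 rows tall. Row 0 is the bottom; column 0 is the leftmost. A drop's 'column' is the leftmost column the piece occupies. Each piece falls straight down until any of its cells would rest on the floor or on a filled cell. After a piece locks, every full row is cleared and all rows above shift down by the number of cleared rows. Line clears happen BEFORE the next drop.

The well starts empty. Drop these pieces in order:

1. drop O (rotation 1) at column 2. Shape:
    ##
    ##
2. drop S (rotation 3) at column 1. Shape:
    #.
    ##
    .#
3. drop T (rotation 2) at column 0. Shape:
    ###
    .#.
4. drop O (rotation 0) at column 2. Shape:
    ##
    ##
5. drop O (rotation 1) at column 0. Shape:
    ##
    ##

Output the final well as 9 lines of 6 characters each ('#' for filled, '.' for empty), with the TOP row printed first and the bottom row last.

Answer: ####..
####..
###...
.#....
.#....
.##...
..#...
..##..
..##..

Derivation:
Drop 1: O rot1 at col 2 lands with bottom-row=0; cleared 0 line(s) (total 0); column heights now [0 0 2 2 0 0], max=2
Drop 2: S rot3 at col 1 lands with bottom-row=2; cleared 0 line(s) (total 0); column heights now [0 5 4 2 0 0], max=5
Drop 3: T rot2 at col 0 lands with bottom-row=5; cleared 0 line(s) (total 0); column heights now [7 7 7 2 0 0], max=7
Drop 4: O rot0 at col 2 lands with bottom-row=7; cleared 0 line(s) (total 0); column heights now [7 7 9 9 0 0], max=9
Drop 5: O rot1 at col 0 lands with bottom-row=7; cleared 0 line(s) (total 0); column heights now [9 9 9 9 0 0], max=9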